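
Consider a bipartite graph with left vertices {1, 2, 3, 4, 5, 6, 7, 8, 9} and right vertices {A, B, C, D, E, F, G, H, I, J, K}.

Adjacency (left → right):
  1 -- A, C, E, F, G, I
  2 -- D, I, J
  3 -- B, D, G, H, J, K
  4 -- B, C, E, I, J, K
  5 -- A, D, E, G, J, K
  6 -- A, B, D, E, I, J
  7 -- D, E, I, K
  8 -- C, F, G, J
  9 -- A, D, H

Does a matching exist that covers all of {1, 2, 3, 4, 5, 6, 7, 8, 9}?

Yes

A valid assignment of size 9: 1–A, 2–I, 3–H, 4–K, 5–G, 6–J, 7–E, 8–C, 9–D.
Every left vertex is matched, so this matching saturates all of them.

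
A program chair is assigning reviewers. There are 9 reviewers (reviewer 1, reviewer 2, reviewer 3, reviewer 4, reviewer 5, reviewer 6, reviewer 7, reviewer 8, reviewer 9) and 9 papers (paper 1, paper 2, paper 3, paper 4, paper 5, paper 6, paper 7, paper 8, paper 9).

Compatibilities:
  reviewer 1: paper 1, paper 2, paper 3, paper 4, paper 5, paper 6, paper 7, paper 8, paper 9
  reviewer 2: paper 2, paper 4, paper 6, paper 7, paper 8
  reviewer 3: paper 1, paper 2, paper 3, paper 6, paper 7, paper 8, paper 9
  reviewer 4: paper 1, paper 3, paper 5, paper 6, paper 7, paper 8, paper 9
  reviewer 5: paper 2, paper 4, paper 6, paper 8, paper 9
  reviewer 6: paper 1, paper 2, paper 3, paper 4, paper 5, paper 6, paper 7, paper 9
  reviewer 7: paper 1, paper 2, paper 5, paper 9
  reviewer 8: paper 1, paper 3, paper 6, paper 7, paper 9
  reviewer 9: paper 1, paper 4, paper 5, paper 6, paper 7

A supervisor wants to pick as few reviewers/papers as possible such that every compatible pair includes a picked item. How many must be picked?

9

A maximum matching has 9 edges (e.g. reviewer 1–paper 4, reviewer 2–paper 7, reviewer 3–paper 9, reviewer 4–paper 5, reviewer 5–paper 8, reviewer 6–paper 2, reviewer 7–paper 1, reviewer 8–paper 3, reviewer 9–paper 6).
By König's theorem the minimum vertex cover has the same size. One such cover is {reviewer 1, reviewer 2, reviewer 3, reviewer 4, reviewer 5, reviewer 6, reviewer 7, reviewer 8, reviewer 9}.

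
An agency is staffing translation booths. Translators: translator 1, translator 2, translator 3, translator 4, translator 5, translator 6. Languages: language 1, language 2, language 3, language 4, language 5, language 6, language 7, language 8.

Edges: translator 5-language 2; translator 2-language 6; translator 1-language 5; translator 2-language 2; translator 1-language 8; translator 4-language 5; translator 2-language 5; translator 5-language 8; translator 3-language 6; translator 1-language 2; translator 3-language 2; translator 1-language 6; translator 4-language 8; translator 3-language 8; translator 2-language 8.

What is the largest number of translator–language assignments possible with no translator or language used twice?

One maximum matching: translator 1–language 5, translator 2–language 2, translator 3–language 6, translator 4–language 8.
The set {translator 1, translator 2, translator 3, translator 4, translator 5, translator 6} has only 4 neighbours ({language 2, language 5, language 6, language 8}), so by Hall's theorem at most 4 of the 6 translators can be matched.

4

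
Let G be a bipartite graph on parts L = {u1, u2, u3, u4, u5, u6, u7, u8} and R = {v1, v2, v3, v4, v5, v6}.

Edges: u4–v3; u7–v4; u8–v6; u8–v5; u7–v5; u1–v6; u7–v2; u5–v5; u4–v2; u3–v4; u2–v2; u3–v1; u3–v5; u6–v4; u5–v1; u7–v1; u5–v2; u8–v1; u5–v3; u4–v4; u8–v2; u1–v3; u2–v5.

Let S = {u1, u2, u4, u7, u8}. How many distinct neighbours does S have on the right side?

The union of neighbours of {u1, u2, u4, u7, u8} is {v1, v2, v3, v4, v5, v6}, which has 6 elements.
Since |N(S)| = 6 ≥ |S| = 5, Hall's condition holds for this subset.

6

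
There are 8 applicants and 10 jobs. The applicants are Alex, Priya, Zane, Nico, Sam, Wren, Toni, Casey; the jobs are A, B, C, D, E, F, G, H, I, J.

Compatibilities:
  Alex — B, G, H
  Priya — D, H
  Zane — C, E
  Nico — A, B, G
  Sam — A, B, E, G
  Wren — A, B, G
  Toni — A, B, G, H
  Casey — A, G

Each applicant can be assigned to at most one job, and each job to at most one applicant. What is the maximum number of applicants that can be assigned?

One maximum matching: Alex→H, Priya→D, Zane→C, Nico→A, Sam→E, Wren→G, Toni→B.
The set {Alex, Nico, Wren, Toni, Casey} has only 4 neighbours ({A, B, G, H}), so by Hall's theorem at most 7 of the 8 applicants can be matched.

7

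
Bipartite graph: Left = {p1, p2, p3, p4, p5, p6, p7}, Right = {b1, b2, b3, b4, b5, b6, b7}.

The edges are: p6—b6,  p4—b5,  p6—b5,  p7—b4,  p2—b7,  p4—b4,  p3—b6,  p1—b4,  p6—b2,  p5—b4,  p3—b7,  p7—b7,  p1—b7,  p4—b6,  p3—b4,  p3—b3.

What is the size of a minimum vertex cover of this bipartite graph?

5

A maximum matching has 5 edges (e.g. p1–b4, p2–b7, p3–b3, p4–b6, p6–b5).
By König's theorem the minimum vertex cover has the same size. One such cover is {p3, p4, p6, b4, b7}.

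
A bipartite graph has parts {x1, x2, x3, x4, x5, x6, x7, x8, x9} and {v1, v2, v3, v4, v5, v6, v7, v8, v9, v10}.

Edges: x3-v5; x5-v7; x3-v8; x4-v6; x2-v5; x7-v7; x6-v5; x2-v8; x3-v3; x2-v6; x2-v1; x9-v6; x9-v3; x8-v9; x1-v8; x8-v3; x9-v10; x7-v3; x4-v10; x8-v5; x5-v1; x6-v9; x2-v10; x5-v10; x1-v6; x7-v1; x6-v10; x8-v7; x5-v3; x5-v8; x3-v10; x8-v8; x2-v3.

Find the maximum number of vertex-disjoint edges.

For example, pair x1-v8, x2-v1, x3-v5, x4-v6, x5-v10, x6-v9, x7-v7, x8-v3.
The set {x1, x2, x3, x4, x5, x6, x7, x8, x9} has only 8 neighbours ({v1, v10, v3, v5, v6, v7, v8, v9}), so by Hall's theorem at most 8 of the 9 left vertices can be matched.

8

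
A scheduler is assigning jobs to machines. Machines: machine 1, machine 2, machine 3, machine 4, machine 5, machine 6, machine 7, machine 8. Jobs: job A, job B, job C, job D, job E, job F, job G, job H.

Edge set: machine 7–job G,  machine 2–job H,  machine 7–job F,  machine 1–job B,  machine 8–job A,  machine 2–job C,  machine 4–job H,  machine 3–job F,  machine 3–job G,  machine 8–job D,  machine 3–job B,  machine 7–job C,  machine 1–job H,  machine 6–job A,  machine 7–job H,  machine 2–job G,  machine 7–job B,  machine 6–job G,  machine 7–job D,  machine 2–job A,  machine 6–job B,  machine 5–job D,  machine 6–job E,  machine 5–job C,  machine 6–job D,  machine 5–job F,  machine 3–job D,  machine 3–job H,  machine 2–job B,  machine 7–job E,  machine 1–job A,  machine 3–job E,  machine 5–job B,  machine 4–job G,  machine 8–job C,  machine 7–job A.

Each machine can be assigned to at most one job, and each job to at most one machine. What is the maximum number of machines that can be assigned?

8

For example, pair machine 1-job H, machine 2-job B, machine 3-job F, machine 4-job G, machine 5-job C, machine 6-job D, machine 7-job E, machine 8-job A.
All 8 machines are matched, so no larger matching exists.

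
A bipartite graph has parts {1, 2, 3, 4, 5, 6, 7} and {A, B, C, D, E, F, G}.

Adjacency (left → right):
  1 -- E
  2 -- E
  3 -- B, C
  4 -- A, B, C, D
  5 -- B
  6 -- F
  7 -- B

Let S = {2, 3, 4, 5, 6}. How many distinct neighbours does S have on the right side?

6

The union of neighbours of {2, 3, 4, 5, 6} is {A, B, C, D, E, F}, which has 6 elements.
Since |N(S)| = 6 ≥ |S| = 5, Hall's condition holds for this subset.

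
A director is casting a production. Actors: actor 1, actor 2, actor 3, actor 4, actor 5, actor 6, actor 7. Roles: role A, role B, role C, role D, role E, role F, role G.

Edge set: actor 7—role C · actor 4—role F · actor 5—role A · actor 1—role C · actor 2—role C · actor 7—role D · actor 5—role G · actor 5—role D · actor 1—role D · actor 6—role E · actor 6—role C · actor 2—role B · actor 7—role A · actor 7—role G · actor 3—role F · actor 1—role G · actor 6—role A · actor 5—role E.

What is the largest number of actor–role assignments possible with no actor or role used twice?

For example, pair actor 1–role C, actor 2–role B, actor 3–role F, actor 5–role D, actor 6–role E, actor 7–role G.
The set {actor 3, actor 4} has only 1 neighbour ({role F}), so by Hall's theorem at most 6 of the 7 actors can be matched.

6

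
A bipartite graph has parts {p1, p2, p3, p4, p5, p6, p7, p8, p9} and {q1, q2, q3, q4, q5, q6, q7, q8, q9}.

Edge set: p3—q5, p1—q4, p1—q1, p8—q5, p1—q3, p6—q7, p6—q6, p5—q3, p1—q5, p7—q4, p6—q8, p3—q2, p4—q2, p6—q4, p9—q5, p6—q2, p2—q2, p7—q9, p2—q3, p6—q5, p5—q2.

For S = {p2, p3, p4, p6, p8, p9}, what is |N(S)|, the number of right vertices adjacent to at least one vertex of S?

7

The union of neighbours of {p2, p3, p4, p6, p8, p9} is {q2, q3, q4, q5, q6, q7, q8}, which has 7 elements.
Since |N(S)| = 7 ≥ |S| = 6, Hall's condition holds for this subset.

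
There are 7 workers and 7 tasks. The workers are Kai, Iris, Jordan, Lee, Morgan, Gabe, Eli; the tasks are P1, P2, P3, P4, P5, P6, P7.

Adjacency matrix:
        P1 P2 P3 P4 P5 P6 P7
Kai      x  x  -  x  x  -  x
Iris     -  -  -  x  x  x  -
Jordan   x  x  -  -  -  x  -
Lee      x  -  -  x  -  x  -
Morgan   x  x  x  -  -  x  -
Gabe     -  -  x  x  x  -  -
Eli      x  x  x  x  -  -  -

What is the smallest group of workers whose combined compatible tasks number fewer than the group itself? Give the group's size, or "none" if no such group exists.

A matching saturating every worker exists, for instance Kai→P7, Iris→P5, Jordan→P2, Lee→P6, Morgan→P3, Gabe→P4, Eli→P1.
By Hall's marriage theorem, this means |N(S)| ≥ |S| for every subset S, so no violating subset exists.

none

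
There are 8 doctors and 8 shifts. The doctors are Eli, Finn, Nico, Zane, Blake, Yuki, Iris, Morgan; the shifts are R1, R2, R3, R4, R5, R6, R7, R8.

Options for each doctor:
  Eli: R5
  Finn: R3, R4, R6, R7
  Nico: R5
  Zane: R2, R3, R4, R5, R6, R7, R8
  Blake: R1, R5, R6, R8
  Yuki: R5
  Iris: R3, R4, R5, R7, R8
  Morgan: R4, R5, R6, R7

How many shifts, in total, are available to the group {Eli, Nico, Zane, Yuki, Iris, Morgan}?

The union of neighbours of {Eli, Nico, Zane, Yuki, Iris, Morgan} is {R2, R3, R4, R5, R6, R7, R8}, which has 7 elements.
Since |N(S)| = 7 ≥ |S| = 6, Hall's condition holds for this subset.

7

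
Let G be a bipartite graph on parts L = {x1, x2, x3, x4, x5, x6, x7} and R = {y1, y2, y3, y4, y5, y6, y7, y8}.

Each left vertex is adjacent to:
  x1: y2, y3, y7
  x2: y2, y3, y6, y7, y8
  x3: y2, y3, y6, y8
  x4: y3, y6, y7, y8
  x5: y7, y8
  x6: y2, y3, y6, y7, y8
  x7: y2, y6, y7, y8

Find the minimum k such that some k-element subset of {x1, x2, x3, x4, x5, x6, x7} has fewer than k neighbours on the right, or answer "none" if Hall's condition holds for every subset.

6

Take S = {x1, x2, x3, x4, x5, x6}. Its neighbourhood is {y2, y3, y6, y7, y8}, so |N(S)| = 5 < |S| = 6.
Every subset of size less than 6 has at least as many neighbours as members, so 6 is the minimum.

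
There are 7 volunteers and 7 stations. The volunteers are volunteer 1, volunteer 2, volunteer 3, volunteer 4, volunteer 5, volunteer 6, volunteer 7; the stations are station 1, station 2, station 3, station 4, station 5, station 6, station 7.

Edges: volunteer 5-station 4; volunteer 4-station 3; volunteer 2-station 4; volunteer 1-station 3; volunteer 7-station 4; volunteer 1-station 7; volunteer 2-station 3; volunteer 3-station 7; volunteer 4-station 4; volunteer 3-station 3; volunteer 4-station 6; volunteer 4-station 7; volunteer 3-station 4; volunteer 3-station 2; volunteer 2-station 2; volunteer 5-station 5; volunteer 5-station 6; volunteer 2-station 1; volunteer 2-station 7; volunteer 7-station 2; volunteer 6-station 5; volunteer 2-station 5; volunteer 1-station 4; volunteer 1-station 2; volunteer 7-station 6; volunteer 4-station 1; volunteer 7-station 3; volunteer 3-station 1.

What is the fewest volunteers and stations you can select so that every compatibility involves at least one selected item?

7

{volunteer 1, volunteer 2, volunteer 3, volunteer 4, volunteer 5, volunteer 6, volunteer 7} is a vertex cover of size 7: every edge has an endpoint in this set.
No smaller cover exists because volunteer 1–station 3, volunteer 2–station 1, volunteer 3–station 7, volunteer 4–station 6, volunteer 5–station 4, volunteer 6–station 5, volunteer 7–station 2 is a matching of size 7, and a cover must include an endpoint of each of these disjoint edges (König's theorem).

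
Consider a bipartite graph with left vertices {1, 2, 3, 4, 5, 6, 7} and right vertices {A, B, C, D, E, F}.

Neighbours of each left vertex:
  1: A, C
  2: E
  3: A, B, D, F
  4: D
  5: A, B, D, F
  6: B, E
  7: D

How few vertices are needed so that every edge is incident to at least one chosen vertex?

6

{1, 2, 3, 5, 6, D} is a vertex cover of size 6: every edge has an endpoint in this set.
No smaller cover exists because 1–C, 2–E, 3–A, 4–D, 5–F, 6–B is a matching of size 6, and a cover must include an endpoint of each of these disjoint edges (König's theorem).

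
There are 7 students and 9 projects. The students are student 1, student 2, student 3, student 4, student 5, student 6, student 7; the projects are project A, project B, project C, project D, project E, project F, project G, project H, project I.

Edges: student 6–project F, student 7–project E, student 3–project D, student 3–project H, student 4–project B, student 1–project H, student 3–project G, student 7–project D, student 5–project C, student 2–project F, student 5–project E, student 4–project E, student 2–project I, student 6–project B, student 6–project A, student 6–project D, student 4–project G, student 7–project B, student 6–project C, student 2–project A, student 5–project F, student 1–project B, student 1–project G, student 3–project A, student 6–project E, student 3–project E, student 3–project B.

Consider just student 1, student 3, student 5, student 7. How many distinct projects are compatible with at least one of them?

8

The union of neighbours of {student 1, student 3, student 5, student 7} is {project A, project B, project C, project D, project E, project F, project G, project H}, which has 8 elements.
Since |N(S)| = 8 ≥ |S| = 4, Hall's condition holds for this subset.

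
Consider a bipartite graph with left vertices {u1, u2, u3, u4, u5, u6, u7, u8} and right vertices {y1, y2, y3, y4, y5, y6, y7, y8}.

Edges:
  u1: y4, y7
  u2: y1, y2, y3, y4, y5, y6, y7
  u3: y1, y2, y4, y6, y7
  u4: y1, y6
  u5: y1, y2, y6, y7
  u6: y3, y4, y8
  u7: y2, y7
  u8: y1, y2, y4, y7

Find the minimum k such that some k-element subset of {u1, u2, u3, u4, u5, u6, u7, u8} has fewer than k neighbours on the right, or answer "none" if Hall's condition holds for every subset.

Take S = {u1, u3, u4, u5, u7, u8}. Its neighbourhood is {y1, y2, y4, y6, y7}, so |N(S)| = 5 < |S| = 6.
Every subset of size less than 6 has at least as many neighbours as members, so 6 is the minimum.

6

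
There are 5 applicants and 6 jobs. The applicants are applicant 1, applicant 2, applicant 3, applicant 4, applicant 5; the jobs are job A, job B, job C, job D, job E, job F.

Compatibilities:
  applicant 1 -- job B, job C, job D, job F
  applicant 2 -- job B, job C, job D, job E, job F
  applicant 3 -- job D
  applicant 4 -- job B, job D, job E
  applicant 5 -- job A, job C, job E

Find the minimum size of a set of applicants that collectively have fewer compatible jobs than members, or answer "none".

none

A matching saturating every applicant exists, for instance applicant 1→job F, applicant 2→job B, applicant 3→job D, applicant 4→job E, applicant 5→job A.
By Hall's marriage theorem, this means |N(S)| ≥ |S| for every subset S, so no violating subset exists.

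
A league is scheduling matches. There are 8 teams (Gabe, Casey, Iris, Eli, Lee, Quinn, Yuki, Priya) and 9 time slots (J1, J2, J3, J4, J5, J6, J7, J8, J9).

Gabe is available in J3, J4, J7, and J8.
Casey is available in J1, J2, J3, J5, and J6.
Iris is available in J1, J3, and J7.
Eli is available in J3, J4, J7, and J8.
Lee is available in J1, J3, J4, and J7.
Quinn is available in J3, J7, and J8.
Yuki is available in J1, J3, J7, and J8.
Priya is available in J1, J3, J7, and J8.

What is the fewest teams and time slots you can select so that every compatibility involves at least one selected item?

6

A maximum matching has 6 edges (e.g. Gabe–J4, Casey–J6, Iris–J1, Eli–J8, Lee–J7, Quinn–J3).
By König's theorem the minimum vertex cover has the same size. One such cover is {Casey, J1, J3, J4, J7, J8}.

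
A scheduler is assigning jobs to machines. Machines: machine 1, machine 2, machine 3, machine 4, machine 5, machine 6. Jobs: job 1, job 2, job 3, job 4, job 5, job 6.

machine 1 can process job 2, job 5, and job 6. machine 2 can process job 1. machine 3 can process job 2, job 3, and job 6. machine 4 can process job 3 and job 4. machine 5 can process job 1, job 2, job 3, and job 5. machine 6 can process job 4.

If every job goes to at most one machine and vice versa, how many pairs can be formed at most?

For example, pair machine 1→job 5, machine 2→job 1, machine 3→job 6, machine 4→job 3, machine 5→job 2, machine 6→job 4.
This saturates every machine, so 6 is the maximum.

6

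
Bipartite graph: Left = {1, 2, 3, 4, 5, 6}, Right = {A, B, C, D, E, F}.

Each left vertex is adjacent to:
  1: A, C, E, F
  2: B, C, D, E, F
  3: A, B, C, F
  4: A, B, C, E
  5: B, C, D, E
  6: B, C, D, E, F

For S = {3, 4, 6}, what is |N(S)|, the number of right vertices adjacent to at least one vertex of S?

6

The union of neighbours of {3, 4, 6} is {A, B, C, D, E, F}, which has 6 elements.
Since |N(S)| = 6 ≥ |S| = 3, Hall's condition holds for this subset.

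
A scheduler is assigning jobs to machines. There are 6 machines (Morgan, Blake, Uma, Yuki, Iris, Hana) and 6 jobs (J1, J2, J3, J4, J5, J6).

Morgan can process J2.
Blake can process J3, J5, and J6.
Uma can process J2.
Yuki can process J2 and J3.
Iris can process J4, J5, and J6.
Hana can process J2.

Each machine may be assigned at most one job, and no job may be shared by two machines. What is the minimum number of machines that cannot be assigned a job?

For example, pair Morgan–J2, Blake–J5, Yuki–J3, Iris–J6.
The set {Morgan, Uma, Hana} has only 1 neighbour ({J2}), so by Hall's theorem at most 4 of the 6 machines can be matched.
That matches 4 of the 6, leaving 2 unmatched; no matching can do better.

2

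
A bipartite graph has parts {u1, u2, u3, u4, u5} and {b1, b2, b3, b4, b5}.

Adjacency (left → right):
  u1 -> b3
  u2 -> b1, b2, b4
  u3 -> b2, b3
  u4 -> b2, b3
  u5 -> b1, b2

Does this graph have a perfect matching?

No

The set {u1, u3, u4} has only 2 neighbours ({b2, b3}), so by Hall's theorem at most 4 of the 5 left vertices can be matched.
Hence no matching covers every left vertex.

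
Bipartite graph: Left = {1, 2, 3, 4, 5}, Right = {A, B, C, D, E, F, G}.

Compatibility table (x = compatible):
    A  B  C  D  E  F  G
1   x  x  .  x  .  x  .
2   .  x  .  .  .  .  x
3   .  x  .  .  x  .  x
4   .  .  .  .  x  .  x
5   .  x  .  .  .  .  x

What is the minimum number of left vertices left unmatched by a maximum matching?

One maximum matching: 1-F, 2-G, 3-B, 4-E.
The set {2, 3, 4, 5} has only 3 neighbours ({B, E, G}), so by Hall's theorem at most 4 of the 5 left vertices can be matched.
That matches 4 of the 5, leaving 1 unmatched; no matching can do better.

1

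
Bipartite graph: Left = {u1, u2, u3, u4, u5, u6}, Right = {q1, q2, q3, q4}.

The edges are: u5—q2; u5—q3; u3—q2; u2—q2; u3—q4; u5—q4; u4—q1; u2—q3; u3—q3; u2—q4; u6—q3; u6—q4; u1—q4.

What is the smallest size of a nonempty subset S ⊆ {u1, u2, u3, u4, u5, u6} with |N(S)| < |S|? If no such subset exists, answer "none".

Take S = {u1, u2, u3, u5}. Its neighbourhood is {q2, q3, q4}, so |N(S)| = 3 < |S| = 4.
Every subset of size less than 4 has at least as many neighbours as members, so 4 is the minimum.

4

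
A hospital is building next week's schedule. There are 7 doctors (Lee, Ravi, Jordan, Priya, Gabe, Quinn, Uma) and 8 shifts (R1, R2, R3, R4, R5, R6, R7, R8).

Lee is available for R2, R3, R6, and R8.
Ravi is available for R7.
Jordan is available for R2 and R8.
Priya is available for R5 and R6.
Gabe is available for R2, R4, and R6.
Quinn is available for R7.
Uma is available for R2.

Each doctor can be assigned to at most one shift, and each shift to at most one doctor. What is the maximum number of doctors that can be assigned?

6

For example, pair Lee–R3, Ravi–R7, Jordan–R8, Priya–R5, Gabe–R4, Uma–R2.
The set {Ravi, Quinn} has only 1 neighbour ({R7}), so by Hall's theorem at most 6 of the 7 doctors can be matched.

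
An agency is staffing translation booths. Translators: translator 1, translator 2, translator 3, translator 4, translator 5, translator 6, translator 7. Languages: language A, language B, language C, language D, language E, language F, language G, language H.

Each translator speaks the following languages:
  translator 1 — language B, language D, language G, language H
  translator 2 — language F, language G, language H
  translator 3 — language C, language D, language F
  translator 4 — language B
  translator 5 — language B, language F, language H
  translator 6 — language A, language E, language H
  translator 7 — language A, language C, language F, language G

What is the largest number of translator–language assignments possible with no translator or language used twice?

7

For example, pair translator 1→language D, translator 2→language G, translator 3→language C, translator 4→language B, translator 5→language H, translator 6→language A, translator 7→language F.
This saturates every translator, so 7 is the maximum.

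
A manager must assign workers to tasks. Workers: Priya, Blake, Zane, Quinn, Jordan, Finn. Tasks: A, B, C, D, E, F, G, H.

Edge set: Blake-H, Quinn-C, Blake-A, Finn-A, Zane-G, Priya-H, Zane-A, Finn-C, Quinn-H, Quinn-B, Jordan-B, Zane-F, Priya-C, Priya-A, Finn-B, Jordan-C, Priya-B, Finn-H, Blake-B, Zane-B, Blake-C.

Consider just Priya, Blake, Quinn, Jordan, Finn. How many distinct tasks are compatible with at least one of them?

The union of neighbours of {Priya, Blake, Quinn, Jordan, Finn} is {A, B, C, H}, which has 4 elements.
Since |N(S)| = 4 < |S| = 5, Hall's condition fails for this subset.

4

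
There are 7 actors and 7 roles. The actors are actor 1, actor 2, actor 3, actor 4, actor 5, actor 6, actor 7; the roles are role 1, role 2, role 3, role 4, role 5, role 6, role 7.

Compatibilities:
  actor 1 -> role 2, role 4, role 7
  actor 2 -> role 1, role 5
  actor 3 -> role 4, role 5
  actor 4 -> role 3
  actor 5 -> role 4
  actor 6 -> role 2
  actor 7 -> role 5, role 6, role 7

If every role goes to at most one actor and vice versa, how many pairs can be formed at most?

For example, pair actor 1–role 7, actor 2–role 1, actor 3–role 5, actor 4–role 3, actor 5–role 4, actor 6–role 2, actor 7–role 6.
All 7 actors are matched, so no larger matching exists.

7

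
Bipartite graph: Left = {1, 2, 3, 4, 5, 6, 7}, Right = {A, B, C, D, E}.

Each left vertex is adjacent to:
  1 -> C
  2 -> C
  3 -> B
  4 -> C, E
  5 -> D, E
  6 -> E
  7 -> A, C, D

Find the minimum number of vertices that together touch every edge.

{3, 5, 7, C, E} is a vertex cover of size 5: every edge has an endpoint in this set.
No smaller cover exists because 1–C, 3–B, 4–E, 5–D, 7–A is a matching of size 5, and a cover must include an endpoint of each of these disjoint edges (König's theorem).

5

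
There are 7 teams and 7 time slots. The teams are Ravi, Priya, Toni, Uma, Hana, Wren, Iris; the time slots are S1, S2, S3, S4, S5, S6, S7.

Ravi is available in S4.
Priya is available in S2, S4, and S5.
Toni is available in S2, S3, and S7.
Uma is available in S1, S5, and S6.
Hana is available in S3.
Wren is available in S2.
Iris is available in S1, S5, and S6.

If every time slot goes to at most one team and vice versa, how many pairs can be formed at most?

A valid assignment of size 7: Ravi–S4, Priya–S5, Toni–S7, Uma–S1, Hana–S3, Wren–S2, Iris–S6.
This saturates every team, so 7 is the maximum.

7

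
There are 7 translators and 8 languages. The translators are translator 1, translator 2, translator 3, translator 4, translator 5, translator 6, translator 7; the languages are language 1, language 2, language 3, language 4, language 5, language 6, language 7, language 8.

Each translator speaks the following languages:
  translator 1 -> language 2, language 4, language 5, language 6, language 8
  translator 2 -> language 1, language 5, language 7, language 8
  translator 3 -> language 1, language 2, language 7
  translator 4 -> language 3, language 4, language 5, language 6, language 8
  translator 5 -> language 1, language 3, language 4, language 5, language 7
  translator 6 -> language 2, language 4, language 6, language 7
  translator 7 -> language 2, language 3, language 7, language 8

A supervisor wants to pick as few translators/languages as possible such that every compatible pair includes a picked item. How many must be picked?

7

A maximum matching has 7 edges (e.g. translator 1–language 4, translator 2–language 1, translator 3–language 2, translator 4–language 8, translator 5–language 3, translator 6–language 6, translator 7–language 7).
By König's theorem the minimum vertex cover has the same size. One such cover is {translator 1, translator 2, translator 3, translator 4, translator 5, translator 6, translator 7}.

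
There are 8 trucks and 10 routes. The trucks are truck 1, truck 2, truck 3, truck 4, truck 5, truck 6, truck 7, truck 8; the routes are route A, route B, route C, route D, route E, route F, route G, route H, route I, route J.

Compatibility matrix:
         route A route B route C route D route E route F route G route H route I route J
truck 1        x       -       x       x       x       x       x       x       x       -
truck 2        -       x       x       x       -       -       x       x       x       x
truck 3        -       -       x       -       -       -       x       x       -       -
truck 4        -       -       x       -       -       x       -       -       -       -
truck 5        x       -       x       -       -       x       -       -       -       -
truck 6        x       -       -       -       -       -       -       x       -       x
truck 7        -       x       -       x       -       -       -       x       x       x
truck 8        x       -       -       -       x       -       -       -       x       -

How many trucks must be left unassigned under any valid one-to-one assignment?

0

One maximum matching: truck 1–route G, truck 2–route J, truck 3–route H, truck 4–route C, truck 5–route F, truck 6–route A, truck 7–route D, truck 8–route E.
This saturates every truck, so 8 is the maximum.
That matches 8 of the 8, leaving 0 unmatched; no matching can do better.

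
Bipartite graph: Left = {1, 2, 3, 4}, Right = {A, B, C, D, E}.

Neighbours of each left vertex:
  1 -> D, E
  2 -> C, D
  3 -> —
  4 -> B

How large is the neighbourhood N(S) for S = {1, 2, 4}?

The union of neighbours of {1, 2, 4} is {B, C, D, E}, which has 4 elements.
Since |N(S)| = 4 ≥ |S| = 3, Hall's condition holds for this subset.

4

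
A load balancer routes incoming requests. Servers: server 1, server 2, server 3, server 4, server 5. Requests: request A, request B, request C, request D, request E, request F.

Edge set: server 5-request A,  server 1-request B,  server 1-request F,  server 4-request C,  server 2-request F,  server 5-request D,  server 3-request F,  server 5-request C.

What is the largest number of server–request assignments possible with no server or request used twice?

4

For example, pair server 1–request B, server 2–request F, server 4–request C, server 5–request A.
The set {server 2, server 3} has only 1 neighbour ({request F}), so by Hall's theorem at most 4 of the 5 servers can be matched.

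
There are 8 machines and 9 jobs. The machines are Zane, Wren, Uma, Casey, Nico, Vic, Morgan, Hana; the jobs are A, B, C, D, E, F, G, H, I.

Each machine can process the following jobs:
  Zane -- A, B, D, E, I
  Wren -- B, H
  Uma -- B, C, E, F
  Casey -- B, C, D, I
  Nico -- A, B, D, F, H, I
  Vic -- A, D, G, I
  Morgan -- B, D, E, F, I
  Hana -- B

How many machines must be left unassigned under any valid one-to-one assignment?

0

A valid assignment of size 8: Zane→E, Wren→H, Uma→C, Casey→D, Nico→A, Vic→I, Morgan→F, Hana→B.
This saturates every machine, so 8 is the maximum.
That matches 8 of the 8, leaving 0 unmatched; no matching can do better.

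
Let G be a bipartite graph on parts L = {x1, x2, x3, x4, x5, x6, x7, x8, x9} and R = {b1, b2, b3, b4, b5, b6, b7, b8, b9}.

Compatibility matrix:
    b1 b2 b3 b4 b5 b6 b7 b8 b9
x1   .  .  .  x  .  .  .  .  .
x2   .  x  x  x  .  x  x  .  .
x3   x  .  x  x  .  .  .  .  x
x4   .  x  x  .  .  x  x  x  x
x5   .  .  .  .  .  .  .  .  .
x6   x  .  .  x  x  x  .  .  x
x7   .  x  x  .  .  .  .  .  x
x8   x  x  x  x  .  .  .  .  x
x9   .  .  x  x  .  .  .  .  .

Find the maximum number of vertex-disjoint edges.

8

One maximum matching: x1-b4, x2-b6, x3-b9, x4-b7, x6-b5, x7-b2, x8-b1, x9-b3.
The set {x5} has only 0 neighbours (∅), so by Hall's theorem at most 8 of the 9 left vertices can be matched.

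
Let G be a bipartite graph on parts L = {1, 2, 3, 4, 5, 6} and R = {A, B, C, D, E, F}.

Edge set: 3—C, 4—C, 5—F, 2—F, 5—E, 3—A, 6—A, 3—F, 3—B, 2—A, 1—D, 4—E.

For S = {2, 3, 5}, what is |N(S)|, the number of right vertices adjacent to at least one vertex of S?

5

The union of neighbours of {2, 3, 5} is {A, B, C, E, F}, which has 5 elements.
Since |N(S)| = 5 ≥ |S| = 3, Hall's condition holds for this subset.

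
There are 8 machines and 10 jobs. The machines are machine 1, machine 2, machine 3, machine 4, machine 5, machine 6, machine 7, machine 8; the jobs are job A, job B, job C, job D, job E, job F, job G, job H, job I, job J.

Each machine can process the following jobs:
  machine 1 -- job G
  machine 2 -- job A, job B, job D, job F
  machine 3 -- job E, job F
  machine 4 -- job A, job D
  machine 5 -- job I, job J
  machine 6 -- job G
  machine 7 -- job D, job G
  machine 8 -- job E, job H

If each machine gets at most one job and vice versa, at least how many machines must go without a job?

One maximum matching: machine 1-job G, machine 2-job F, machine 3-job E, machine 4-job A, machine 5-job J, machine 7-job D, machine 8-job H.
The set {machine 1, machine 6} has only 1 neighbour ({job G}), so by Hall's theorem at most 7 of the 8 machines can be matched.
That matches 7 of the 8, leaving 1 unmatched; no matching can do better.

1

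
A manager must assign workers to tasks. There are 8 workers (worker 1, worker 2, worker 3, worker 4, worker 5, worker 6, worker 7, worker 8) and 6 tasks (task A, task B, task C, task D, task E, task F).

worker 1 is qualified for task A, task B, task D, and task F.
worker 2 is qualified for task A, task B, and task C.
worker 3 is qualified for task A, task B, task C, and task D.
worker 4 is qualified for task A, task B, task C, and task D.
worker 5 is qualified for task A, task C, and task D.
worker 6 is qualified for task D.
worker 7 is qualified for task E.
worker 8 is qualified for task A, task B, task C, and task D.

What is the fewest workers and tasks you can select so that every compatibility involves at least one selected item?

{worker 1, worker 7, task A, task B, task C, task D} is a vertex cover of size 6: every edge has an endpoint in this set.
No smaller cover exists because worker 1–task F, worker 2–task C, worker 3–task B, worker 4–task A, worker 5–task D, worker 7–task E is a matching of size 6, and a cover must include an endpoint of each of these disjoint edges (König's theorem).

6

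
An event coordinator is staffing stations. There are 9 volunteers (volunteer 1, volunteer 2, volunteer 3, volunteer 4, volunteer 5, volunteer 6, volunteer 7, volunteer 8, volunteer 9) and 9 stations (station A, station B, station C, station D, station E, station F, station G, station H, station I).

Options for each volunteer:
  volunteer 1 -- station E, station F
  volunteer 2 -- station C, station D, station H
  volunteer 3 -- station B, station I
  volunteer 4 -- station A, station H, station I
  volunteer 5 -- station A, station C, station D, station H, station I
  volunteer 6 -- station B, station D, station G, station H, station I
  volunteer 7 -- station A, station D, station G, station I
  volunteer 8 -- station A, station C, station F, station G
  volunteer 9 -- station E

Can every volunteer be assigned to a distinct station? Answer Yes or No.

Yes

A valid assignment of size 9: volunteer 1-station F, volunteer 2-station H, volunteer 3-station B, volunteer 4-station I, volunteer 5-station C, volunteer 6-station G, volunteer 7-station D, volunteer 8-station A, volunteer 9-station E.
All 9 volunteers are covered.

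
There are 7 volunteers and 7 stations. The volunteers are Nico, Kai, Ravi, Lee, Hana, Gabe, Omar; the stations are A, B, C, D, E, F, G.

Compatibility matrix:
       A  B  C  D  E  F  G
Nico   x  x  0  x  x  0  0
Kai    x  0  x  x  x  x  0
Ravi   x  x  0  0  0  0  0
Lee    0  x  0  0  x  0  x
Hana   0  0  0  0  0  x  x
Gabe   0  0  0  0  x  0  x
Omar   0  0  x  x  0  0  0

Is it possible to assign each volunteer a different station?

Yes

One maximum matching: Nico–D, Kai–A, Ravi–B, Lee–G, Hana–F, Gabe–E, Omar–C.
All 7 volunteers are covered.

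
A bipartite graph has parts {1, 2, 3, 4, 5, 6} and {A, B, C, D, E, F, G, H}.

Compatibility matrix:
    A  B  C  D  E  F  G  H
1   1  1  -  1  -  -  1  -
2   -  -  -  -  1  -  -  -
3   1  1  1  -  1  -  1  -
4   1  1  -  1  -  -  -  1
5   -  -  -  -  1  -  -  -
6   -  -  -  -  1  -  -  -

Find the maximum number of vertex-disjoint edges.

4

For example, pair 1–G, 2–E, 3–A, 4–B.
The set {2, 5, 6} has only 1 neighbour ({E}), so by Hall's theorem at most 4 of the 6 left vertices can be matched.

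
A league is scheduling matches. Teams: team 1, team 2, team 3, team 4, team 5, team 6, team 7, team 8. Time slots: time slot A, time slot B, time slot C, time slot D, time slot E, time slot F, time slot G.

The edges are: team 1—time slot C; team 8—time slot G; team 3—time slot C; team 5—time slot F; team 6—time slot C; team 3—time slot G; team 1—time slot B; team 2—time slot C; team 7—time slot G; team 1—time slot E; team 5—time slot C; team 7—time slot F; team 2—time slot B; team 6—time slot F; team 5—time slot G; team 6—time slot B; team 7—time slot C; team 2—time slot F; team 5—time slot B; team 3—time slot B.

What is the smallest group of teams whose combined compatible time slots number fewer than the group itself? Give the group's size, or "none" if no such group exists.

Take S = {team 4}. Its neighbourhood is {}, so |N(S)| = 0 < |S| = 1.

1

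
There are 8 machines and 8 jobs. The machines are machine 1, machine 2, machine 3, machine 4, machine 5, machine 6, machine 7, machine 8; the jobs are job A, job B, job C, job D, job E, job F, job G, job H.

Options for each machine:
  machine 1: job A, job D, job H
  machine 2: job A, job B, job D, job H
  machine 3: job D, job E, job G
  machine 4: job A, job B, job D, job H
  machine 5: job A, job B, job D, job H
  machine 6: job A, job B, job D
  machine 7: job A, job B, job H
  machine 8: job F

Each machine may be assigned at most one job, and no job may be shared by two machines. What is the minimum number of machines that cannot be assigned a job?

For example, pair machine 1–job D, machine 2–job B, machine 3–job G, machine 4–job H, machine 5–job A, machine 8–job F.
The set {machine 1, machine 2, machine 4, machine 5, machine 6, machine 7} has only 4 neighbours ({job A, job B, job D, job H}), so by Hall's theorem at most 6 of the 8 machines can be matched.
That matches 6 of the 8, leaving 2 unmatched; no matching can do better.

2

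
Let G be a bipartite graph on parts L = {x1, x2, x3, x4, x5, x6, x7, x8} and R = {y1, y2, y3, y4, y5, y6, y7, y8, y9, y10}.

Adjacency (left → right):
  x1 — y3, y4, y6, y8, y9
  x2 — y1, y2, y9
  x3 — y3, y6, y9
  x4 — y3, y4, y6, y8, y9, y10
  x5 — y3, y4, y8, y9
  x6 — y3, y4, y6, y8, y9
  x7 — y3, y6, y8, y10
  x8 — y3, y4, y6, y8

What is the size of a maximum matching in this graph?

For example, pair x1→y6, x2→y1, x3→y9, x4→y10, x5→y4, x6→y8, x7→y3.
The set {x1, x3, x4, x5, x6, x7, x8} has only 6 neighbours ({y10, y3, y4, y6, y8, y9}), so by Hall's theorem at most 7 of the 8 left vertices can be matched.

7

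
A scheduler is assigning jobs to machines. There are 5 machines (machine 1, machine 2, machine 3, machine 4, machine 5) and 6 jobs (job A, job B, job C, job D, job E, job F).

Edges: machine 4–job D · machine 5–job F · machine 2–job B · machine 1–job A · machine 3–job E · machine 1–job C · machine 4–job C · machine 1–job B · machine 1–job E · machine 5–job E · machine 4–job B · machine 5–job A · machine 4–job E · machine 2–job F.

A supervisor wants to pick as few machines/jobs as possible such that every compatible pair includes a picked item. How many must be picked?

5

The 5 edges machine 1–job B, machine 2–job F, machine 3–job E, machine 4–job D, machine 5–job A form a matching, so any vertex cover needs at least 5 vertices (one per matched edge).
Conversely {machine 1, machine 2, machine 3, machine 4, machine 5} meets every edge and has exactly 5 vertices, so 5 is optimal.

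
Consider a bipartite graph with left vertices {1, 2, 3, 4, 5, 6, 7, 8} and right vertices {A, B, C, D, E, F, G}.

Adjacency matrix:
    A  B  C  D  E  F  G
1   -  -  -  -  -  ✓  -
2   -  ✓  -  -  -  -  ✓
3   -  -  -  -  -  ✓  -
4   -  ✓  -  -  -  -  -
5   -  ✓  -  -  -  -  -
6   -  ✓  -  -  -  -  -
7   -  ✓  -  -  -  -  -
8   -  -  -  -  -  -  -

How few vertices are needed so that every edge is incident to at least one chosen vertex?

{2, B, F} is a vertex cover of size 3: every edge has an endpoint in this set.
No smaller cover exists because 1–F, 2–G, 4–B is a matching of size 3, and a cover must include an endpoint of each of these disjoint edges (König's theorem).

3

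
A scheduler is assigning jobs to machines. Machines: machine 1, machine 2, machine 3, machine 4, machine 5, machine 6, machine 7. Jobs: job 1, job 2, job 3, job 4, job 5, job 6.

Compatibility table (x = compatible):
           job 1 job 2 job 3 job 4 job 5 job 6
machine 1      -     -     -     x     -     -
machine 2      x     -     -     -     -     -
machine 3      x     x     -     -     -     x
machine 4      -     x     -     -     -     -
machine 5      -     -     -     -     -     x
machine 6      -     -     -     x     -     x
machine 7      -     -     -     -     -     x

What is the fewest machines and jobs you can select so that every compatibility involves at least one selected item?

4

A maximum matching has 4 edges (e.g. machine 1–job 4, machine 2–job 1, machine 3–job 6, machine 4–job 2).
By König's theorem the minimum vertex cover has the same size. One such cover is {job 1, job 2, job 4, job 6}.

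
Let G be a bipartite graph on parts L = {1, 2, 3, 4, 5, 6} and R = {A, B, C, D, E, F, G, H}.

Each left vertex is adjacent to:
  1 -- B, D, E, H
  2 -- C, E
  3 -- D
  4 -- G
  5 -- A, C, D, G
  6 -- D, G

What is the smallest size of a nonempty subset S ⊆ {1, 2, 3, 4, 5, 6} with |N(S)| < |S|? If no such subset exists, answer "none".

3

Take S = {3, 4, 6}. Its neighbourhood is {D, G}, so |N(S)| = 2 < |S| = 3.
Every subset of size less than 3 has at least as many neighbours as members, so 3 is the minimum.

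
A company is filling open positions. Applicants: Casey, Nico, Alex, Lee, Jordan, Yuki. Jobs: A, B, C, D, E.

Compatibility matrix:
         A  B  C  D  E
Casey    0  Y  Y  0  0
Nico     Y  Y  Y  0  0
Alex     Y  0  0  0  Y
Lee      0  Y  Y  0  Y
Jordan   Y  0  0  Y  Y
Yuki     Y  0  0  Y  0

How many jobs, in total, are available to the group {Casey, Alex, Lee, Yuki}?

5

The union of neighbours of {Casey, Alex, Lee, Yuki} is {A, B, C, D, E}, which has 5 elements.
Since |N(S)| = 5 ≥ |S| = 4, Hall's condition holds for this subset.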